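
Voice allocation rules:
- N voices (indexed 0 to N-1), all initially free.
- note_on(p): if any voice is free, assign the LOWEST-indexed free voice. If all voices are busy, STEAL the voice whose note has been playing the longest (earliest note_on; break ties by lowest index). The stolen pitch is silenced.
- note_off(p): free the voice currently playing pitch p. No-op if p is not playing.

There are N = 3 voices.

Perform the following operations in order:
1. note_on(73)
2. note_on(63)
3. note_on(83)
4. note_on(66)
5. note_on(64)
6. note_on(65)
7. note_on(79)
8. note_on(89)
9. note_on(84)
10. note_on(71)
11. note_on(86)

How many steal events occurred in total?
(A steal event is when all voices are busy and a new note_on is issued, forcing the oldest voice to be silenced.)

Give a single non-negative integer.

Op 1: note_on(73): voice 0 is free -> assigned | voices=[73 - -]
Op 2: note_on(63): voice 1 is free -> assigned | voices=[73 63 -]
Op 3: note_on(83): voice 2 is free -> assigned | voices=[73 63 83]
Op 4: note_on(66): all voices busy, STEAL voice 0 (pitch 73, oldest) -> assign | voices=[66 63 83]
Op 5: note_on(64): all voices busy, STEAL voice 1 (pitch 63, oldest) -> assign | voices=[66 64 83]
Op 6: note_on(65): all voices busy, STEAL voice 2 (pitch 83, oldest) -> assign | voices=[66 64 65]
Op 7: note_on(79): all voices busy, STEAL voice 0 (pitch 66, oldest) -> assign | voices=[79 64 65]
Op 8: note_on(89): all voices busy, STEAL voice 1 (pitch 64, oldest) -> assign | voices=[79 89 65]
Op 9: note_on(84): all voices busy, STEAL voice 2 (pitch 65, oldest) -> assign | voices=[79 89 84]
Op 10: note_on(71): all voices busy, STEAL voice 0 (pitch 79, oldest) -> assign | voices=[71 89 84]
Op 11: note_on(86): all voices busy, STEAL voice 1 (pitch 89, oldest) -> assign | voices=[71 86 84]

Answer: 8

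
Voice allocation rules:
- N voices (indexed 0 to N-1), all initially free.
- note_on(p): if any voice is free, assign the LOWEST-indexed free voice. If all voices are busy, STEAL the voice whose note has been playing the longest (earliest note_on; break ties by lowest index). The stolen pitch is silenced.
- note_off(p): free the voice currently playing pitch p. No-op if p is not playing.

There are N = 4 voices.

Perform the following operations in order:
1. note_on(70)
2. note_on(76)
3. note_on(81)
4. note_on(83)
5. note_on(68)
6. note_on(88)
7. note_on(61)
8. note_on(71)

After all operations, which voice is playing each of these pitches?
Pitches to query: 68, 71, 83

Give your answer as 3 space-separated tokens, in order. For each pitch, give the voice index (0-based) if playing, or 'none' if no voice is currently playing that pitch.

Op 1: note_on(70): voice 0 is free -> assigned | voices=[70 - - -]
Op 2: note_on(76): voice 1 is free -> assigned | voices=[70 76 - -]
Op 3: note_on(81): voice 2 is free -> assigned | voices=[70 76 81 -]
Op 4: note_on(83): voice 3 is free -> assigned | voices=[70 76 81 83]
Op 5: note_on(68): all voices busy, STEAL voice 0 (pitch 70, oldest) -> assign | voices=[68 76 81 83]
Op 6: note_on(88): all voices busy, STEAL voice 1 (pitch 76, oldest) -> assign | voices=[68 88 81 83]
Op 7: note_on(61): all voices busy, STEAL voice 2 (pitch 81, oldest) -> assign | voices=[68 88 61 83]
Op 8: note_on(71): all voices busy, STEAL voice 3 (pitch 83, oldest) -> assign | voices=[68 88 61 71]

Answer: 0 3 none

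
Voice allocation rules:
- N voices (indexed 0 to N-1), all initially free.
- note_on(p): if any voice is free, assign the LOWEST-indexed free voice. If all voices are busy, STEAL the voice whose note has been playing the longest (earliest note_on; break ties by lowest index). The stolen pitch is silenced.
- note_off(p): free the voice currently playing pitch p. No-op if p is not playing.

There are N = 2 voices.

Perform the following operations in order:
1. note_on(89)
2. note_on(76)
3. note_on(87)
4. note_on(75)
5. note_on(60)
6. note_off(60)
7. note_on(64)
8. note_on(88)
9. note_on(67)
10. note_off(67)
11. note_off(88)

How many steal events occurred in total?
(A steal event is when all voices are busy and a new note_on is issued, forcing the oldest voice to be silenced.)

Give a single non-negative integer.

Answer: 5

Derivation:
Op 1: note_on(89): voice 0 is free -> assigned | voices=[89 -]
Op 2: note_on(76): voice 1 is free -> assigned | voices=[89 76]
Op 3: note_on(87): all voices busy, STEAL voice 0 (pitch 89, oldest) -> assign | voices=[87 76]
Op 4: note_on(75): all voices busy, STEAL voice 1 (pitch 76, oldest) -> assign | voices=[87 75]
Op 5: note_on(60): all voices busy, STEAL voice 0 (pitch 87, oldest) -> assign | voices=[60 75]
Op 6: note_off(60): free voice 0 | voices=[- 75]
Op 7: note_on(64): voice 0 is free -> assigned | voices=[64 75]
Op 8: note_on(88): all voices busy, STEAL voice 1 (pitch 75, oldest) -> assign | voices=[64 88]
Op 9: note_on(67): all voices busy, STEAL voice 0 (pitch 64, oldest) -> assign | voices=[67 88]
Op 10: note_off(67): free voice 0 | voices=[- 88]
Op 11: note_off(88): free voice 1 | voices=[- -]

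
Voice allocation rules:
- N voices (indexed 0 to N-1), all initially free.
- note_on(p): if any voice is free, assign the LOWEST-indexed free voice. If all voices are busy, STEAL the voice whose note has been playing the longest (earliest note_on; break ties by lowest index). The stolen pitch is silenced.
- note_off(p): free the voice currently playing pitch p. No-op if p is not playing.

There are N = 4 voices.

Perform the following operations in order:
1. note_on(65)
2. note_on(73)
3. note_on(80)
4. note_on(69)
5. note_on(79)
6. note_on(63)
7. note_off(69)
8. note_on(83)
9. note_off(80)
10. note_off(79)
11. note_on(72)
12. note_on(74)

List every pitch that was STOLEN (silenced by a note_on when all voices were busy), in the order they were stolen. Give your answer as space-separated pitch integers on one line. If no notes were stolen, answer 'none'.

Op 1: note_on(65): voice 0 is free -> assigned | voices=[65 - - -]
Op 2: note_on(73): voice 1 is free -> assigned | voices=[65 73 - -]
Op 3: note_on(80): voice 2 is free -> assigned | voices=[65 73 80 -]
Op 4: note_on(69): voice 3 is free -> assigned | voices=[65 73 80 69]
Op 5: note_on(79): all voices busy, STEAL voice 0 (pitch 65, oldest) -> assign | voices=[79 73 80 69]
Op 6: note_on(63): all voices busy, STEAL voice 1 (pitch 73, oldest) -> assign | voices=[79 63 80 69]
Op 7: note_off(69): free voice 3 | voices=[79 63 80 -]
Op 8: note_on(83): voice 3 is free -> assigned | voices=[79 63 80 83]
Op 9: note_off(80): free voice 2 | voices=[79 63 - 83]
Op 10: note_off(79): free voice 0 | voices=[- 63 - 83]
Op 11: note_on(72): voice 0 is free -> assigned | voices=[72 63 - 83]
Op 12: note_on(74): voice 2 is free -> assigned | voices=[72 63 74 83]

Answer: 65 73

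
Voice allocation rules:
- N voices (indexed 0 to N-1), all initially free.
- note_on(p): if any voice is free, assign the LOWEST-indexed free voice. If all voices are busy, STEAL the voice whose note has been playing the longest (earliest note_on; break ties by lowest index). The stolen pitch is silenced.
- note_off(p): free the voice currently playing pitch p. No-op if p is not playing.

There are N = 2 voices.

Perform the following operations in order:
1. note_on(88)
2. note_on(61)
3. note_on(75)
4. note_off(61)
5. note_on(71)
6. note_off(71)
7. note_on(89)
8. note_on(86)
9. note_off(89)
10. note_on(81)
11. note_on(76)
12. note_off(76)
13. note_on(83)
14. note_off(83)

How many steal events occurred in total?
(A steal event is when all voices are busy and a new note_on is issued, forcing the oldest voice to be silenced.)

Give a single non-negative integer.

Answer: 3

Derivation:
Op 1: note_on(88): voice 0 is free -> assigned | voices=[88 -]
Op 2: note_on(61): voice 1 is free -> assigned | voices=[88 61]
Op 3: note_on(75): all voices busy, STEAL voice 0 (pitch 88, oldest) -> assign | voices=[75 61]
Op 4: note_off(61): free voice 1 | voices=[75 -]
Op 5: note_on(71): voice 1 is free -> assigned | voices=[75 71]
Op 6: note_off(71): free voice 1 | voices=[75 -]
Op 7: note_on(89): voice 1 is free -> assigned | voices=[75 89]
Op 8: note_on(86): all voices busy, STEAL voice 0 (pitch 75, oldest) -> assign | voices=[86 89]
Op 9: note_off(89): free voice 1 | voices=[86 -]
Op 10: note_on(81): voice 1 is free -> assigned | voices=[86 81]
Op 11: note_on(76): all voices busy, STEAL voice 0 (pitch 86, oldest) -> assign | voices=[76 81]
Op 12: note_off(76): free voice 0 | voices=[- 81]
Op 13: note_on(83): voice 0 is free -> assigned | voices=[83 81]
Op 14: note_off(83): free voice 0 | voices=[- 81]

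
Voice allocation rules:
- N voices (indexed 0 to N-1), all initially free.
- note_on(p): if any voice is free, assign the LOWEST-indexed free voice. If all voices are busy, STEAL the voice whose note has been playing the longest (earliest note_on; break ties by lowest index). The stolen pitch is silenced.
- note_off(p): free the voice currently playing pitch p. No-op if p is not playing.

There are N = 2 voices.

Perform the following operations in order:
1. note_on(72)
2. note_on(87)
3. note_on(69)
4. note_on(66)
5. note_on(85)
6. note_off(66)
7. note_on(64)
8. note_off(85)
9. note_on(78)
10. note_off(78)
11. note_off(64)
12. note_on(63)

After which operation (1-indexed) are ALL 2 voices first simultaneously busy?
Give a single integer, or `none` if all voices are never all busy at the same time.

Answer: 2

Derivation:
Op 1: note_on(72): voice 0 is free -> assigned | voices=[72 -]
Op 2: note_on(87): voice 1 is free -> assigned | voices=[72 87]
Op 3: note_on(69): all voices busy, STEAL voice 0 (pitch 72, oldest) -> assign | voices=[69 87]
Op 4: note_on(66): all voices busy, STEAL voice 1 (pitch 87, oldest) -> assign | voices=[69 66]
Op 5: note_on(85): all voices busy, STEAL voice 0 (pitch 69, oldest) -> assign | voices=[85 66]
Op 6: note_off(66): free voice 1 | voices=[85 -]
Op 7: note_on(64): voice 1 is free -> assigned | voices=[85 64]
Op 8: note_off(85): free voice 0 | voices=[- 64]
Op 9: note_on(78): voice 0 is free -> assigned | voices=[78 64]
Op 10: note_off(78): free voice 0 | voices=[- 64]
Op 11: note_off(64): free voice 1 | voices=[- -]
Op 12: note_on(63): voice 0 is free -> assigned | voices=[63 -]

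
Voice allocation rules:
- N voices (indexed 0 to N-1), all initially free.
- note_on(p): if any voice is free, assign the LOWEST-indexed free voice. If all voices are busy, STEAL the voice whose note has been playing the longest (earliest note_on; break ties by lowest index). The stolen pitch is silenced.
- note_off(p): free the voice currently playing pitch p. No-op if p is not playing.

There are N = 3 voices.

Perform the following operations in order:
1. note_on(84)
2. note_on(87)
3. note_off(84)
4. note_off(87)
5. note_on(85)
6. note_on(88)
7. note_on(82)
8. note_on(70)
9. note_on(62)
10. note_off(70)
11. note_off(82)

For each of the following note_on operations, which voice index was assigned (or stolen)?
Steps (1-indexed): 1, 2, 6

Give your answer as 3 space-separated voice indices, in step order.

Answer: 0 1 1

Derivation:
Op 1: note_on(84): voice 0 is free -> assigned | voices=[84 - -]
Op 2: note_on(87): voice 1 is free -> assigned | voices=[84 87 -]
Op 3: note_off(84): free voice 0 | voices=[- 87 -]
Op 4: note_off(87): free voice 1 | voices=[- - -]
Op 5: note_on(85): voice 0 is free -> assigned | voices=[85 - -]
Op 6: note_on(88): voice 1 is free -> assigned | voices=[85 88 -]
Op 7: note_on(82): voice 2 is free -> assigned | voices=[85 88 82]
Op 8: note_on(70): all voices busy, STEAL voice 0 (pitch 85, oldest) -> assign | voices=[70 88 82]
Op 9: note_on(62): all voices busy, STEAL voice 1 (pitch 88, oldest) -> assign | voices=[70 62 82]
Op 10: note_off(70): free voice 0 | voices=[- 62 82]
Op 11: note_off(82): free voice 2 | voices=[- 62 -]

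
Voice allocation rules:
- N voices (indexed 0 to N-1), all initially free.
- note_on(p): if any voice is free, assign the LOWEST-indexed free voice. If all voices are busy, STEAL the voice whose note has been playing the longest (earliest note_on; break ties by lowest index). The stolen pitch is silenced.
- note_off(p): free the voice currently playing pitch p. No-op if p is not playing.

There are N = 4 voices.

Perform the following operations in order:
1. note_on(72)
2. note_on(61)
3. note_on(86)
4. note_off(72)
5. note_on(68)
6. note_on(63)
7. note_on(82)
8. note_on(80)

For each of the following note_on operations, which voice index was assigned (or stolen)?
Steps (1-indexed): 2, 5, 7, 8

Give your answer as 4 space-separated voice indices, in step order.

Op 1: note_on(72): voice 0 is free -> assigned | voices=[72 - - -]
Op 2: note_on(61): voice 1 is free -> assigned | voices=[72 61 - -]
Op 3: note_on(86): voice 2 is free -> assigned | voices=[72 61 86 -]
Op 4: note_off(72): free voice 0 | voices=[- 61 86 -]
Op 5: note_on(68): voice 0 is free -> assigned | voices=[68 61 86 -]
Op 6: note_on(63): voice 3 is free -> assigned | voices=[68 61 86 63]
Op 7: note_on(82): all voices busy, STEAL voice 1 (pitch 61, oldest) -> assign | voices=[68 82 86 63]
Op 8: note_on(80): all voices busy, STEAL voice 2 (pitch 86, oldest) -> assign | voices=[68 82 80 63]

Answer: 1 0 1 2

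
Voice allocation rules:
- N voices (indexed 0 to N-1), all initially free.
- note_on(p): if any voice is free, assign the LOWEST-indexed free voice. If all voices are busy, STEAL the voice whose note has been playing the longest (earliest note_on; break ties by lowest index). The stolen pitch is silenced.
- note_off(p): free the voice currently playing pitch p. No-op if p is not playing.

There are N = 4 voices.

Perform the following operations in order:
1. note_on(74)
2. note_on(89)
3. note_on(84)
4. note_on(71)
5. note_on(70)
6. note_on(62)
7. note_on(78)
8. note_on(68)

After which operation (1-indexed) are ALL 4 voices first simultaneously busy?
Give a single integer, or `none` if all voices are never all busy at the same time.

Op 1: note_on(74): voice 0 is free -> assigned | voices=[74 - - -]
Op 2: note_on(89): voice 1 is free -> assigned | voices=[74 89 - -]
Op 3: note_on(84): voice 2 is free -> assigned | voices=[74 89 84 -]
Op 4: note_on(71): voice 3 is free -> assigned | voices=[74 89 84 71]
Op 5: note_on(70): all voices busy, STEAL voice 0 (pitch 74, oldest) -> assign | voices=[70 89 84 71]
Op 6: note_on(62): all voices busy, STEAL voice 1 (pitch 89, oldest) -> assign | voices=[70 62 84 71]
Op 7: note_on(78): all voices busy, STEAL voice 2 (pitch 84, oldest) -> assign | voices=[70 62 78 71]
Op 8: note_on(68): all voices busy, STEAL voice 3 (pitch 71, oldest) -> assign | voices=[70 62 78 68]

Answer: 4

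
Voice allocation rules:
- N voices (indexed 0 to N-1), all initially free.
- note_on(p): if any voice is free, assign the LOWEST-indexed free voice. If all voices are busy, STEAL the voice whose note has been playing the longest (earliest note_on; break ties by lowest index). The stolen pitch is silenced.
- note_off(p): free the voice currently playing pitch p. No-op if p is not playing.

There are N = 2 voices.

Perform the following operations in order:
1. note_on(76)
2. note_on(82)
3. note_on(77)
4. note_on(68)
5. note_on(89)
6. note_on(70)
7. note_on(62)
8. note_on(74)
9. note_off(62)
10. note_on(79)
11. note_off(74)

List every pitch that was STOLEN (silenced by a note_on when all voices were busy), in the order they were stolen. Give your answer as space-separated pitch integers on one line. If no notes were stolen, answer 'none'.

Answer: 76 82 77 68 89 70

Derivation:
Op 1: note_on(76): voice 0 is free -> assigned | voices=[76 -]
Op 2: note_on(82): voice 1 is free -> assigned | voices=[76 82]
Op 3: note_on(77): all voices busy, STEAL voice 0 (pitch 76, oldest) -> assign | voices=[77 82]
Op 4: note_on(68): all voices busy, STEAL voice 1 (pitch 82, oldest) -> assign | voices=[77 68]
Op 5: note_on(89): all voices busy, STEAL voice 0 (pitch 77, oldest) -> assign | voices=[89 68]
Op 6: note_on(70): all voices busy, STEAL voice 1 (pitch 68, oldest) -> assign | voices=[89 70]
Op 7: note_on(62): all voices busy, STEAL voice 0 (pitch 89, oldest) -> assign | voices=[62 70]
Op 8: note_on(74): all voices busy, STEAL voice 1 (pitch 70, oldest) -> assign | voices=[62 74]
Op 9: note_off(62): free voice 0 | voices=[- 74]
Op 10: note_on(79): voice 0 is free -> assigned | voices=[79 74]
Op 11: note_off(74): free voice 1 | voices=[79 -]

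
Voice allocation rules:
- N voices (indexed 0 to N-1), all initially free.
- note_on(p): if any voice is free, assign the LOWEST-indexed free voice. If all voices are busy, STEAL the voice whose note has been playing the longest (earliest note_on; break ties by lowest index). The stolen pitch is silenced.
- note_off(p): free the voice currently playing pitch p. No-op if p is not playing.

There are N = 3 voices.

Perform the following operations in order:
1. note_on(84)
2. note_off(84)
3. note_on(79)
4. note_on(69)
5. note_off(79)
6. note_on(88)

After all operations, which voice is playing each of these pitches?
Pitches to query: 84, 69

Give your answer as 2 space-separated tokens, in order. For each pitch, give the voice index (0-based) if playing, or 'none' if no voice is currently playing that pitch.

Op 1: note_on(84): voice 0 is free -> assigned | voices=[84 - -]
Op 2: note_off(84): free voice 0 | voices=[- - -]
Op 3: note_on(79): voice 0 is free -> assigned | voices=[79 - -]
Op 4: note_on(69): voice 1 is free -> assigned | voices=[79 69 -]
Op 5: note_off(79): free voice 0 | voices=[- 69 -]
Op 6: note_on(88): voice 0 is free -> assigned | voices=[88 69 -]

Answer: none 1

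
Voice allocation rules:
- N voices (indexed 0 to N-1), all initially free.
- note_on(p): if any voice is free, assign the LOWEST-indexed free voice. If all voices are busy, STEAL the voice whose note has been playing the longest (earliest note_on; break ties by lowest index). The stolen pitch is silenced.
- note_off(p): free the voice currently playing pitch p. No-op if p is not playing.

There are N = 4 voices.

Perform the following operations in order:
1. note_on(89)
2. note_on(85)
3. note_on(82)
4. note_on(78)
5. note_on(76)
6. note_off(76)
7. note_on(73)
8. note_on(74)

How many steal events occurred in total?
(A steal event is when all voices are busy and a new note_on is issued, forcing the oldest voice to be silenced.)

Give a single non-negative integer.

Op 1: note_on(89): voice 0 is free -> assigned | voices=[89 - - -]
Op 2: note_on(85): voice 1 is free -> assigned | voices=[89 85 - -]
Op 3: note_on(82): voice 2 is free -> assigned | voices=[89 85 82 -]
Op 4: note_on(78): voice 3 is free -> assigned | voices=[89 85 82 78]
Op 5: note_on(76): all voices busy, STEAL voice 0 (pitch 89, oldest) -> assign | voices=[76 85 82 78]
Op 6: note_off(76): free voice 0 | voices=[- 85 82 78]
Op 7: note_on(73): voice 0 is free -> assigned | voices=[73 85 82 78]
Op 8: note_on(74): all voices busy, STEAL voice 1 (pitch 85, oldest) -> assign | voices=[73 74 82 78]

Answer: 2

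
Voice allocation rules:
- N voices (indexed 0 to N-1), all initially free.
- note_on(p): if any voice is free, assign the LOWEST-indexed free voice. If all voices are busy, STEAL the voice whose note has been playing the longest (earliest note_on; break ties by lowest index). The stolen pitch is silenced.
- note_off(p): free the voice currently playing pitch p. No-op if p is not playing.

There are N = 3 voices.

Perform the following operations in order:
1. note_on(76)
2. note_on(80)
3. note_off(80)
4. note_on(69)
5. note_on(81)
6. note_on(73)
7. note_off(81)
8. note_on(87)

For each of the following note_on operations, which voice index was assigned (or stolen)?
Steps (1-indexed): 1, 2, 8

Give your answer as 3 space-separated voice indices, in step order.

Op 1: note_on(76): voice 0 is free -> assigned | voices=[76 - -]
Op 2: note_on(80): voice 1 is free -> assigned | voices=[76 80 -]
Op 3: note_off(80): free voice 1 | voices=[76 - -]
Op 4: note_on(69): voice 1 is free -> assigned | voices=[76 69 -]
Op 5: note_on(81): voice 2 is free -> assigned | voices=[76 69 81]
Op 6: note_on(73): all voices busy, STEAL voice 0 (pitch 76, oldest) -> assign | voices=[73 69 81]
Op 7: note_off(81): free voice 2 | voices=[73 69 -]
Op 8: note_on(87): voice 2 is free -> assigned | voices=[73 69 87]

Answer: 0 1 2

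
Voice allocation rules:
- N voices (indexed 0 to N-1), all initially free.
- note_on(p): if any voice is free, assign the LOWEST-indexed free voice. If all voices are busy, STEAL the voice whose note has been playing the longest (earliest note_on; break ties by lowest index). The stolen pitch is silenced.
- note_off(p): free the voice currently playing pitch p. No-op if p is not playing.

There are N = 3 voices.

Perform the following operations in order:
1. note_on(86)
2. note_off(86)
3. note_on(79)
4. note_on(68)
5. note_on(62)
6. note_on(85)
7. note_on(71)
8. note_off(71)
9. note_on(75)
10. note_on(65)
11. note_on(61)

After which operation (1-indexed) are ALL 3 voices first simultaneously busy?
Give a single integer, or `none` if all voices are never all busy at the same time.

Answer: 5

Derivation:
Op 1: note_on(86): voice 0 is free -> assigned | voices=[86 - -]
Op 2: note_off(86): free voice 0 | voices=[- - -]
Op 3: note_on(79): voice 0 is free -> assigned | voices=[79 - -]
Op 4: note_on(68): voice 1 is free -> assigned | voices=[79 68 -]
Op 5: note_on(62): voice 2 is free -> assigned | voices=[79 68 62]
Op 6: note_on(85): all voices busy, STEAL voice 0 (pitch 79, oldest) -> assign | voices=[85 68 62]
Op 7: note_on(71): all voices busy, STEAL voice 1 (pitch 68, oldest) -> assign | voices=[85 71 62]
Op 8: note_off(71): free voice 1 | voices=[85 - 62]
Op 9: note_on(75): voice 1 is free -> assigned | voices=[85 75 62]
Op 10: note_on(65): all voices busy, STEAL voice 2 (pitch 62, oldest) -> assign | voices=[85 75 65]
Op 11: note_on(61): all voices busy, STEAL voice 0 (pitch 85, oldest) -> assign | voices=[61 75 65]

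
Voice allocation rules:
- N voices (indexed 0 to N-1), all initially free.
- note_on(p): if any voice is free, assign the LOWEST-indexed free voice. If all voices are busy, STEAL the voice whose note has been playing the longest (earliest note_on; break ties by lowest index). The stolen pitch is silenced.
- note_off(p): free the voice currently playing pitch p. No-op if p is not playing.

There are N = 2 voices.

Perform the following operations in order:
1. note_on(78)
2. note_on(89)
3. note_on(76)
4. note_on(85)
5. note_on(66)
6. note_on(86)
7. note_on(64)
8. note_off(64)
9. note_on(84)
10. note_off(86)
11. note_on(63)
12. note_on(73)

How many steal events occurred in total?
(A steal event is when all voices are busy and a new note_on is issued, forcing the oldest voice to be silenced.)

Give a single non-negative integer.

Answer: 6

Derivation:
Op 1: note_on(78): voice 0 is free -> assigned | voices=[78 -]
Op 2: note_on(89): voice 1 is free -> assigned | voices=[78 89]
Op 3: note_on(76): all voices busy, STEAL voice 0 (pitch 78, oldest) -> assign | voices=[76 89]
Op 4: note_on(85): all voices busy, STEAL voice 1 (pitch 89, oldest) -> assign | voices=[76 85]
Op 5: note_on(66): all voices busy, STEAL voice 0 (pitch 76, oldest) -> assign | voices=[66 85]
Op 6: note_on(86): all voices busy, STEAL voice 1 (pitch 85, oldest) -> assign | voices=[66 86]
Op 7: note_on(64): all voices busy, STEAL voice 0 (pitch 66, oldest) -> assign | voices=[64 86]
Op 8: note_off(64): free voice 0 | voices=[- 86]
Op 9: note_on(84): voice 0 is free -> assigned | voices=[84 86]
Op 10: note_off(86): free voice 1 | voices=[84 -]
Op 11: note_on(63): voice 1 is free -> assigned | voices=[84 63]
Op 12: note_on(73): all voices busy, STEAL voice 0 (pitch 84, oldest) -> assign | voices=[73 63]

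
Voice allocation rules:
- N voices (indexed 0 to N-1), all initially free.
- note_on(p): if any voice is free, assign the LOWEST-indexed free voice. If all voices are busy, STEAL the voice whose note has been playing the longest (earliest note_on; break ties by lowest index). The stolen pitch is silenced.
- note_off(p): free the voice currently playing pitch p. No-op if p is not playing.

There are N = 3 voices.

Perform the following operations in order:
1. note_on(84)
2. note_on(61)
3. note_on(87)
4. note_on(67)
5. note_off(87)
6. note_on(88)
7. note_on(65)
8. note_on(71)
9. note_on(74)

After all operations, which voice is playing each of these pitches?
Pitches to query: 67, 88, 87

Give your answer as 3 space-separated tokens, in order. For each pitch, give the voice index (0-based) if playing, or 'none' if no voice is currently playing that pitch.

Op 1: note_on(84): voice 0 is free -> assigned | voices=[84 - -]
Op 2: note_on(61): voice 1 is free -> assigned | voices=[84 61 -]
Op 3: note_on(87): voice 2 is free -> assigned | voices=[84 61 87]
Op 4: note_on(67): all voices busy, STEAL voice 0 (pitch 84, oldest) -> assign | voices=[67 61 87]
Op 5: note_off(87): free voice 2 | voices=[67 61 -]
Op 6: note_on(88): voice 2 is free -> assigned | voices=[67 61 88]
Op 7: note_on(65): all voices busy, STEAL voice 1 (pitch 61, oldest) -> assign | voices=[67 65 88]
Op 8: note_on(71): all voices busy, STEAL voice 0 (pitch 67, oldest) -> assign | voices=[71 65 88]
Op 9: note_on(74): all voices busy, STEAL voice 2 (pitch 88, oldest) -> assign | voices=[71 65 74]

Answer: none none none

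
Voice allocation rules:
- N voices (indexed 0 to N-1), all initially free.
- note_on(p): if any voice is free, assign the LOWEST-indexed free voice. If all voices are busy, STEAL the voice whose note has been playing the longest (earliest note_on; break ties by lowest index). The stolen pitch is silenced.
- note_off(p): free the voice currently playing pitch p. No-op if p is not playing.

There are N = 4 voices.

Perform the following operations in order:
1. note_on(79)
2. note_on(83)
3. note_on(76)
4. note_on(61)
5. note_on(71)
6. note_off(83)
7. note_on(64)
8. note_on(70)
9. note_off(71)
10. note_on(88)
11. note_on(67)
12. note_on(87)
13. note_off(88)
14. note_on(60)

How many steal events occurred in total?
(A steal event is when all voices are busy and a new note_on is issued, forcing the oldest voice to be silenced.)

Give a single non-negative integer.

Answer: 4

Derivation:
Op 1: note_on(79): voice 0 is free -> assigned | voices=[79 - - -]
Op 2: note_on(83): voice 1 is free -> assigned | voices=[79 83 - -]
Op 3: note_on(76): voice 2 is free -> assigned | voices=[79 83 76 -]
Op 4: note_on(61): voice 3 is free -> assigned | voices=[79 83 76 61]
Op 5: note_on(71): all voices busy, STEAL voice 0 (pitch 79, oldest) -> assign | voices=[71 83 76 61]
Op 6: note_off(83): free voice 1 | voices=[71 - 76 61]
Op 7: note_on(64): voice 1 is free -> assigned | voices=[71 64 76 61]
Op 8: note_on(70): all voices busy, STEAL voice 2 (pitch 76, oldest) -> assign | voices=[71 64 70 61]
Op 9: note_off(71): free voice 0 | voices=[- 64 70 61]
Op 10: note_on(88): voice 0 is free -> assigned | voices=[88 64 70 61]
Op 11: note_on(67): all voices busy, STEAL voice 3 (pitch 61, oldest) -> assign | voices=[88 64 70 67]
Op 12: note_on(87): all voices busy, STEAL voice 1 (pitch 64, oldest) -> assign | voices=[88 87 70 67]
Op 13: note_off(88): free voice 0 | voices=[- 87 70 67]
Op 14: note_on(60): voice 0 is free -> assigned | voices=[60 87 70 67]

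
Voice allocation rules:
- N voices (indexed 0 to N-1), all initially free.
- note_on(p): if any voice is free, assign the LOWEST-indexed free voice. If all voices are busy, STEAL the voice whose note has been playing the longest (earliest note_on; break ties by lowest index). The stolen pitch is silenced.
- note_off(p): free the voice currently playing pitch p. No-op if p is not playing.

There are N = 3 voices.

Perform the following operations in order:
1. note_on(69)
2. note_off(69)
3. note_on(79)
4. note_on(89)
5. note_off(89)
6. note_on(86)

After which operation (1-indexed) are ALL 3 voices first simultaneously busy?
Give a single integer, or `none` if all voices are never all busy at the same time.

Answer: none

Derivation:
Op 1: note_on(69): voice 0 is free -> assigned | voices=[69 - -]
Op 2: note_off(69): free voice 0 | voices=[- - -]
Op 3: note_on(79): voice 0 is free -> assigned | voices=[79 - -]
Op 4: note_on(89): voice 1 is free -> assigned | voices=[79 89 -]
Op 5: note_off(89): free voice 1 | voices=[79 - -]
Op 6: note_on(86): voice 1 is free -> assigned | voices=[79 86 -]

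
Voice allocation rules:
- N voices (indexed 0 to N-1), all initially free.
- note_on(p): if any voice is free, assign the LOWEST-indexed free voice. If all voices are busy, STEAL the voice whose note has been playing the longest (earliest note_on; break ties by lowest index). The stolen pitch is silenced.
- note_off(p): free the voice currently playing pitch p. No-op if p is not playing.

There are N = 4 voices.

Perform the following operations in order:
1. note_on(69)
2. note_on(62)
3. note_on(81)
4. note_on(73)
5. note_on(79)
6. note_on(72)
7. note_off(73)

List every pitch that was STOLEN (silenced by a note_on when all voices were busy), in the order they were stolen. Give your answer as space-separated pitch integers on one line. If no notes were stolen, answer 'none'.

Op 1: note_on(69): voice 0 is free -> assigned | voices=[69 - - -]
Op 2: note_on(62): voice 1 is free -> assigned | voices=[69 62 - -]
Op 3: note_on(81): voice 2 is free -> assigned | voices=[69 62 81 -]
Op 4: note_on(73): voice 3 is free -> assigned | voices=[69 62 81 73]
Op 5: note_on(79): all voices busy, STEAL voice 0 (pitch 69, oldest) -> assign | voices=[79 62 81 73]
Op 6: note_on(72): all voices busy, STEAL voice 1 (pitch 62, oldest) -> assign | voices=[79 72 81 73]
Op 7: note_off(73): free voice 3 | voices=[79 72 81 -]

Answer: 69 62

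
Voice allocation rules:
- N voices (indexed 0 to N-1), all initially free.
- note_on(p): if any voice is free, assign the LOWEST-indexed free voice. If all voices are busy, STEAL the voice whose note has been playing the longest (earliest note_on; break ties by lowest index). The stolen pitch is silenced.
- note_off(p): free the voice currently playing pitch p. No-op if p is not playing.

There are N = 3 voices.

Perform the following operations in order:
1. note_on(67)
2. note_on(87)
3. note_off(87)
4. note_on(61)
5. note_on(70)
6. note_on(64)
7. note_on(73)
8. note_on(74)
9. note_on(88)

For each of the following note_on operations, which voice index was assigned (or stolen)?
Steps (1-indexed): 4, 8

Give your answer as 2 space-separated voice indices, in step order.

Answer: 1 2

Derivation:
Op 1: note_on(67): voice 0 is free -> assigned | voices=[67 - -]
Op 2: note_on(87): voice 1 is free -> assigned | voices=[67 87 -]
Op 3: note_off(87): free voice 1 | voices=[67 - -]
Op 4: note_on(61): voice 1 is free -> assigned | voices=[67 61 -]
Op 5: note_on(70): voice 2 is free -> assigned | voices=[67 61 70]
Op 6: note_on(64): all voices busy, STEAL voice 0 (pitch 67, oldest) -> assign | voices=[64 61 70]
Op 7: note_on(73): all voices busy, STEAL voice 1 (pitch 61, oldest) -> assign | voices=[64 73 70]
Op 8: note_on(74): all voices busy, STEAL voice 2 (pitch 70, oldest) -> assign | voices=[64 73 74]
Op 9: note_on(88): all voices busy, STEAL voice 0 (pitch 64, oldest) -> assign | voices=[88 73 74]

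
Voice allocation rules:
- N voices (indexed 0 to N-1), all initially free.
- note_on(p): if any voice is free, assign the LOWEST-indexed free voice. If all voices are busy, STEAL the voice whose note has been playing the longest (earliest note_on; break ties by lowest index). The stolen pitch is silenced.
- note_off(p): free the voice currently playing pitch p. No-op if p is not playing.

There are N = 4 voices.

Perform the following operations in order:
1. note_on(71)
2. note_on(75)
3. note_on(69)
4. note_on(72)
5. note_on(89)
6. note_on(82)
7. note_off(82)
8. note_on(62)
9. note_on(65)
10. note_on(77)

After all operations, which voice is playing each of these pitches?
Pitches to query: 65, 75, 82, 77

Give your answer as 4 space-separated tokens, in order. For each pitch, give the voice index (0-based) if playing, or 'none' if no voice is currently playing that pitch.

Answer: 2 none none 3

Derivation:
Op 1: note_on(71): voice 0 is free -> assigned | voices=[71 - - -]
Op 2: note_on(75): voice 1 is free -> assigned | voices=[71 75 - -]
Op 3: note_on(69): voice 2 is free -> assigned | voices=[71 75 69 -]
Op 4: note_on(72): voice 3 is free -> assigned | voices=[71 75 69 72]
Op 5: note_on(89): all voices busy, STEAL voice 0 (pitch 71, oldest) -> assign | voices=[89 75 69 72]
Op 6: note_on(82): all voices busy, STEAL voice 1 (pitch 75, oldest) -> assign | voices=[89 82 69 72]
Op 7: note_off(82): free voice 1 | voices=[89 - 69 72]
Op 8: note_on(62): voice 1 is free -> assigned | voices=[89 62 69 72]
Op 9: note_on(65): all voices busy, STEAL voice 2 (pitch 69, oldest) -> assign | voices=[89 62 65 72]
Op 10: note_on(77): all voices busy, STEAL voice 3 (pitch 72, oldest) -> assign | voices=[89 62 65 77]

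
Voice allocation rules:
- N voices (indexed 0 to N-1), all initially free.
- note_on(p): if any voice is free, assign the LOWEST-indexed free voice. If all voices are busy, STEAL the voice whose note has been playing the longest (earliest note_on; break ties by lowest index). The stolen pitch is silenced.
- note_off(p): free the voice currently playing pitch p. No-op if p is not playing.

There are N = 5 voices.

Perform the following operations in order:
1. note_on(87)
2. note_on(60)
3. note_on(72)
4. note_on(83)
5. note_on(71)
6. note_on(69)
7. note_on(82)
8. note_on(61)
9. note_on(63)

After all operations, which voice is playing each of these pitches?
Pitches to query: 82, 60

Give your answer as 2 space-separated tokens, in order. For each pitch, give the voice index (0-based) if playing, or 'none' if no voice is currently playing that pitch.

Answer: 1 none

Derivation:
Op 1: note_on(87): voice 0 is free -> assigned | voices=[87 - - - -]
Op 2: note_on(60): voice 1 is free -> assigned | voices=[87 60 - - -]
Op 3: note_on(72): voice 2 is free -> assigned | voices=[87 60 72 - -]
Op 4: note_on(83): voice 3 is free -> assigned | voices=[87 60 72 83 -]
Op 5: note_on(71): voice 4 is free -> assigned | voices=[87 60 72 83 71]
Op 6: note_on(69): all voices busy, STEAL voice 0 (pitch 87, oldest) -> assign | voices=[69 60 72 83 71]
Op 7: note_on(82): all voices busy, STEAL voice 1 (pitch 60, oldest) -> assign | voices=[69 82 72 83 71]
Op 8: note_on(61): all voices busy, STEAL voice 2 (pitch 72, oldest) -> assign | voices=[69 82 61 83 71]
Op 9: note_on(63): all voices busy, STEAL voice 3 (pitch 83, oldest) -> assign | voices=[69 82 61 63 71]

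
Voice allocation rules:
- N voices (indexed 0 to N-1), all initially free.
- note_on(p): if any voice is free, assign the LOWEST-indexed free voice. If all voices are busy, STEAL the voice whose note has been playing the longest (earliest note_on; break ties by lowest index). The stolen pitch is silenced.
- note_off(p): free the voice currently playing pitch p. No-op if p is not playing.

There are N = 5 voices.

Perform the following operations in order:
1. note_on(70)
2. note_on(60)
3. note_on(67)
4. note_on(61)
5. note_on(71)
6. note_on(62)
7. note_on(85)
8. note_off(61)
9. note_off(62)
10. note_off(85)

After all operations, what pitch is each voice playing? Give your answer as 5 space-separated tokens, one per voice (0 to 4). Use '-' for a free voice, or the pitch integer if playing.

Op 1: note_on(70): voice 0 is free -> assigned | voices=[70 - - - -]
Op 2: note_on(60): voice 1 is free -> assigned | voices=[70 60 - - -]
Op 3: note_on(67): voice 2 is free -> assigned | voices=[70 60 67 - -]
Op 4: note_on(61): voice 3 is free -> assigned | voices=[70 60 67 61 -]
Op 5: note_on(71): voice 4 is free -> assigned | voices=[70 60 67 61 71]
Op 6: note_on(62): all voices busy, STEAL voice 0 (pitch 70, oldest) -> assign | voices=[62 60 67 61 71]
Op 7: note_on(85): all voices busy, STEAL voice 1 (pitch 60, oldest) -> assign | voices=[62 85 67 61 71]
Op 8: note_off(61): free voice 3 | voices=[62 85 67 - 71]
Op 9: note_off(62): free voice 0 | voices=[- 85 67 - 71]
Op 10: note_off(85): free voice 1 | voices=[- - 67 - 71]

Answer: - - 67 - 71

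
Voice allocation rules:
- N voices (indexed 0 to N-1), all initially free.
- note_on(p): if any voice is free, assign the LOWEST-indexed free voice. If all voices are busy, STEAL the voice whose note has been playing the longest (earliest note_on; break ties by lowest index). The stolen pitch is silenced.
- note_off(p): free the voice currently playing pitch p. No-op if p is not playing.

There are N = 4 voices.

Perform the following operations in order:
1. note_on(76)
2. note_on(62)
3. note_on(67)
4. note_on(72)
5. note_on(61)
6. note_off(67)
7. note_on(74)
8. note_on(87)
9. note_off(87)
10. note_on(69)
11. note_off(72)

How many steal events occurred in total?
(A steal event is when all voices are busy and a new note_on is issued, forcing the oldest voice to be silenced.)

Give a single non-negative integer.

Answer: 2

Derivation:
Op 1: note_on(76): voice 0 is free -> assigned | voices=[76 - - -]
Op 2: note_on(62): voice 1 is free -> assigned | voices=[76 62 - -]
Op 3: note_on(67): voice 2 is free -> assigned | voices=[76 62 67 -]
Op 4: note_on(72): voice 3 is free -> assigned | voices=[76 62 67 72]
Op 5: note_on(61): all voices busy, STEAL voice 0 (pitch 76, oldest) -> assign | voices=[61 62 67 72]
Op 6: note_off(67): free voice 2 | voices=[61 62 - 72]
Op 7: note_on(74): voice 2 is free -> assigned | voices=[61 62 74 72]
Op 8: note_on(87): all voices busy, STEAL voice 1 (pitch 62, oldest) -> assign | voices=[61 87 74 72]
Op 9: note_off(87): free voice 1 | voices=[61 - 74 72]
Op 10: note_on(69): voice 1 is free -> assigned | voices=[61 69 74 72]
Op 11: note_off(72): free voice 3 | voices=[61 69 74 -]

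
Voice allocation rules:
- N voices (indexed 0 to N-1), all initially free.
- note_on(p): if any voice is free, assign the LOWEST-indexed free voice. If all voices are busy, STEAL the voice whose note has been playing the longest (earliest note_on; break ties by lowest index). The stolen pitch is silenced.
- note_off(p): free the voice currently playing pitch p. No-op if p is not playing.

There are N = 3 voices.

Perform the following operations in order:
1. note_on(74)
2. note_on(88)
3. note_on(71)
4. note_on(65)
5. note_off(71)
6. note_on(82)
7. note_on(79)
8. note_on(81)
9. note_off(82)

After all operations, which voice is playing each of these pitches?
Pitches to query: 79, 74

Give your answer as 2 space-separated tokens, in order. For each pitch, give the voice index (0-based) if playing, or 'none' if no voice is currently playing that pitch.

Answer: 1 none

Derivation:
Op 1: note_on(74): voice 0 is free -> assigned | voices=[74 - -]
Op 2: note_on(88): voice 1 is free -> assigned | voices=[74 88 -]
Op 3: note_on(71): voice 2 is free -> assigned | voices=[74 88 71]
Op 4: note_on(65): all voices busy, STEAL voice 0 (pitch 74, oldest) -> assign | voices=[65 88 71]
Op 5: note_off(71): free voice 2 | voices=[65 88 -]
Op 6: note_on(82): voice 2 is free -> assigned | voices=[65 88 82]
Op 7: note_on(79): all voices busy, STEAL voice 1 (pitch 88, oldest) -> assign | voices=[65 79 82]
Op 8: note_on(81): all voices busy, STEAL voice 0 (pitch 65, oldest) -> assign | voices=[81 79 82]
Op 9: note_off(82): free voice 2 | voices=[81 79 -]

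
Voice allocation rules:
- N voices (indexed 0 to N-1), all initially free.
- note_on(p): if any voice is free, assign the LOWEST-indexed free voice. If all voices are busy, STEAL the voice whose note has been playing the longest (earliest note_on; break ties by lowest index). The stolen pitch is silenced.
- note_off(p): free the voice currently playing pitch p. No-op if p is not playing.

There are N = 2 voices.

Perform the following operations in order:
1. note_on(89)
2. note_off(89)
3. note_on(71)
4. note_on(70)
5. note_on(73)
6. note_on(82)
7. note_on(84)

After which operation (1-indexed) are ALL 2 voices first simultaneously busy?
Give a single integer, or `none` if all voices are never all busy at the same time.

Answer: 4

Derivation:
Op 1: note_on(89): voice 0 is free -> assigned | voices=[89 -]
Op 2: note_off(89): free voice 0 | voices=[- -]
Op 3: note_on(71): voice 0 is free -> assigned | voices=[71 -]
Op 4: note_on(70): voice 1 is free -> assigned | voices=[71 70]
Op 5: note_on(73): all voices busy, STEAL voice 0 (pitch 71, oldest) -> assign | voices=[73 70]
Op 6: note_on(82): all voices busy, STEAL voice 1 (pitch 70, oldest) -> assign | voices=[73 82]
Op 7: note_on(84): all voices busy, STEAL voice 0 (pitch 73, oldest) -> assign | voices=[84 82]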